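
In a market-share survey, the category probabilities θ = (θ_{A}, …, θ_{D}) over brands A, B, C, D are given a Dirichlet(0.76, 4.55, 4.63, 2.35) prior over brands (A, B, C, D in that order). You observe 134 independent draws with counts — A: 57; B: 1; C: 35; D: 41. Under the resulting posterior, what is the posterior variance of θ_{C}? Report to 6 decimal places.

0.001341

The Dirichlet prior is conjugate to the Multinomial likelihood: each posterior αⱼ = prior αⱼ + observed count nⱼ.
Posterior concentration: (57.76, 5.55, 39.63, 43.35), total = 146.29.
Var[θ_j] = α_j(Σα−α_j)/((Σα)²(Σα+1)) = 39.63·106.66/(146.29²·147.29) = 0.001341.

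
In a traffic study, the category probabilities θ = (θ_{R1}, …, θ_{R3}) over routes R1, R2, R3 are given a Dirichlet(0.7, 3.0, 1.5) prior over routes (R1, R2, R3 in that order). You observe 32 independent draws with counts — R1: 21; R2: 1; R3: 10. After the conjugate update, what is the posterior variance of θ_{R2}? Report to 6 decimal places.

The Dirichlet prior is conjugate to the Multinomial likelihood: each posterior αⱼ = prior αⱼ + observed count nⱼ.
Posterior concentration: (21.7, 4.0, 11.5), total = 37.2.
Var[θ_j] = α_j(Σα−α_j)/((Σα)²(Σα+1)) = 4.0·33.2/(37.2²·38.2) = 0.002512.

0.002512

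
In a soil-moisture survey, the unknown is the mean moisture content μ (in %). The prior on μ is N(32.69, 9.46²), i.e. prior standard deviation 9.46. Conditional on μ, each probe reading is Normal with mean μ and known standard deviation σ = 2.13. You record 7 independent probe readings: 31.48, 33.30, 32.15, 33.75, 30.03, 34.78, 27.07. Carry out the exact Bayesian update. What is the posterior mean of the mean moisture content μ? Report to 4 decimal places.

31.8007

For Normal data with known variance σ², a Normal(μ₀, σ₀²) prior on μ is conjugate. Posterior precision = 1/σ₀² + n/σ²; posterior mean is the precision-weighted average of μ₀ and x̄.
Σxᵢ = 31.48 + 33.30 + 32.15 + 33.75 + 30.03 + 34.78 + 27.07 = 222.56, so n·x̄ = 222.56.
σ₀² = 9.46² = 89.4916, σ² = 2.13² = 4.5369; σ² + n·σ₀² = 4.5369 + 7·89.4916 = 630.9781.
Posterior mean = (μ₀/σ₀² + n·x̄/σ²)/(1/σ₀² + n/σ²) = (σ²·μ₀ + σ₀²·n·x̄)/(σ² + n·σ₀²) = (4.5369·32.69 + 89.4916·222.56)/630.9781 = 20065.561757/630.9781 = 31.8007.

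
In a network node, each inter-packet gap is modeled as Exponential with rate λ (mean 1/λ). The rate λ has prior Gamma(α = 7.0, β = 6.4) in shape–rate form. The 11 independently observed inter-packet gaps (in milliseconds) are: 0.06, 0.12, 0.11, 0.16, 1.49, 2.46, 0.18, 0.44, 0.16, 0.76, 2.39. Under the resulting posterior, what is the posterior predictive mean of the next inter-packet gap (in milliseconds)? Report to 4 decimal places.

0.8665

With a Gamma(shape α, rate β) prior on the exponential rate λ, the posterior after n observations with total T = Σxᵢ is Gamma(α+n, β+T).
Sum of observations T = 8.33 milliseconds; n = 11.
Posterior: Gamma(7.0+11, 6.4+8.33) = Gamma(18.0, 14.73).
The predictive distribution for the next observation is Lomax; its mean is β/(α−1) = 14.73/17.0 = 0.8665.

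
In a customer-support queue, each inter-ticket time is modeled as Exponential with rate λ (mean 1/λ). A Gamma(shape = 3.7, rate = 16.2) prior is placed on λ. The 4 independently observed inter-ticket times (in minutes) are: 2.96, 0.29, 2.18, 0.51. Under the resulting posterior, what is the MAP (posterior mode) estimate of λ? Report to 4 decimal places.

0.3026

With a Gamma(shape α, rate β) prior on the exponential rate λ, the posterior after n observations with total T = Σxᵢ is Gamma(α+n, β+T).
Sum of observations T = 5.94 minutes; n = 4.
Posterior: Gamma(3.7+4, 16.2+5.94) = Gamma(7.7, 22.14).
Mode = (α−1)/β = 0.3026.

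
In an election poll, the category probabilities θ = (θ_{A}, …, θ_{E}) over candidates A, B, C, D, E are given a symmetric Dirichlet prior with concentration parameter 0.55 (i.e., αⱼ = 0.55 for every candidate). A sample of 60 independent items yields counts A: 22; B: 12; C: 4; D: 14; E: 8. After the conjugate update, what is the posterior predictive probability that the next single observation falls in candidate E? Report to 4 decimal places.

The Dirichlet prior is conjugate to the Multinomial likelihood: each posterior αⱼ = prior αⱼ + observed count nⱼ.
Posterior concentration: (22.55, 12.55, 4.55, 14.55, 8.55), total = 62.75.
P(next = E | data) = α_{E}/Σα = 0.1363.

0.1363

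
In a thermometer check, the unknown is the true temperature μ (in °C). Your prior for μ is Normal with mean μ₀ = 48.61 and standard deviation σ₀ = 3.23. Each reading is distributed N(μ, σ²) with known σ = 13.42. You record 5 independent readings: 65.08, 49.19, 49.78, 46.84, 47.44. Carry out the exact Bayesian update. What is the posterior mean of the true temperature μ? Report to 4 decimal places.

For Normal data with known variance σ², a Normal(μ₀, σ₀²) prior on μ is conjugate. Posterior precision = 1/σ₀² + n/σ²; posterior mean is the precision-weighted average of μ₀ and x̄.
Σxᵢ = 65.08 + 49.19 + 49.78 + 46.84 + 47.44 = 258.33, so n·x̄ = 258.33.
σ₀² = 3.23² = 10.4329, σ² = 13.42² = 180.0964; σ² + n·σ₀² = 180.0964 + 5·10.4329 = 232.2609.
Posterior mean = (μ₀/σ₀² + n·x̄/σ²)/(1/σ₀² + n/σ²) = (σ²·μ₀ + σ₀²·n·x̄)/(σ² + n·σ₀²) = (180.0964·48.61 + 10.4329·258.33)/232.2609 = 11449.617061/232.2609 = 49.2964.

49.2964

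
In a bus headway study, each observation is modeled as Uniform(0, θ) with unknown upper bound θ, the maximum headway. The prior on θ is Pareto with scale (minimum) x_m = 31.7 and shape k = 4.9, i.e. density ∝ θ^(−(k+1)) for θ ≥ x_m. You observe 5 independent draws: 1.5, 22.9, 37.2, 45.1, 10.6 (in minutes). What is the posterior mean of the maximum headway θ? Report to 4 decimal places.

A Pareto(scale x_m, shape k) prior on the upper bound θ of Uniform(0, θ) is conjugate: posterior is Pareto(max(x_m, max xᵢ), k + n).
Sample maximum = 45.1; prior scale x_m = 31.7 → posterior scale = max = 45.1.
Posterior shape = 4.9 + 5 = 9.9.
E[θ|data] = k·x_m/(k−1) = 9.9·45.1/8.9 = 50.1674.

50.1674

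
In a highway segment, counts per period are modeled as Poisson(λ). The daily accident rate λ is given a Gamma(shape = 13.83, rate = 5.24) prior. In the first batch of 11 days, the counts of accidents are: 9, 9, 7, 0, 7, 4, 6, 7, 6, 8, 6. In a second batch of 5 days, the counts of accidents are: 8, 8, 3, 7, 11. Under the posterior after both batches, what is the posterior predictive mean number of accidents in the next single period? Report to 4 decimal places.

With a Gamma(shape α, rate β) prior, the Poisson likelihood is conjugate: the posterior is Gamma(α + ΣXᵢ, β + n).
Batch 1: sum of counts S = 69 over n = 11 days.
After batch 1: Gamma(α+S, β+n) = Gamma(13.83+69, 5.24+11) = Gamma(82.83, 16.24).
Batch 2: sum of counts S = 37 over n = 5 days.
After batch 2: Gamma(α+S, β+n) = Gamma(82.83+37, 16.24+5) = Gamma(119.83, 21.24).
The predictive distribution for one future period is NegBinom with mean α/β = 5.6417.

5.6417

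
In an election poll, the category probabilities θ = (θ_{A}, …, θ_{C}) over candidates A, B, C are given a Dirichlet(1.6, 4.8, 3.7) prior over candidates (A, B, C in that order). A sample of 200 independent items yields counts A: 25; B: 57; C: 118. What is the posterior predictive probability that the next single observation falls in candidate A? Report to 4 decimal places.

0.1266

The Dirichlet prior is conjugate to the Multinomial likelihood: each posterior αⱼ = prior αⱼ + observed count nⱼ.
Posterior concentration: (26.6, 61.8, 121.7), total = 210.1.
P(next = A | data) = α_{A}/Σα = 0.1266.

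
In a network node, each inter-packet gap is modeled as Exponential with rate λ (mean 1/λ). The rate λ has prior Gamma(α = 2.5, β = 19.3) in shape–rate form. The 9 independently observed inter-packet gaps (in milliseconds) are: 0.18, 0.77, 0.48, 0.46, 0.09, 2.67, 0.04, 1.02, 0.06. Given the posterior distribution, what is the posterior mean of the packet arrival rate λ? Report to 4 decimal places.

With a Gamma(shape α, rate β) prior on the exponential rate λ, the posterior after n observations with total T = Σxᵢ is Gamma(α+n, β+T).
Sum of observations T = 5.77 milliseconds; n = 9.
Posterior: Gamma(2.5+9, 19.3+5.77) = Gamma(11.5, 25.07).
Posterior mean of λ = α/β = 11.5/25.07 = 0.4587.

0.4587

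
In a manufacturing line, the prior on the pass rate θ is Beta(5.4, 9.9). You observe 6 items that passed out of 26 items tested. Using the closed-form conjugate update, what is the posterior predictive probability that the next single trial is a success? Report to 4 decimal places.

0.2760

The Beta prior is conjugate to a Binomial/Bernoulli likelihood; the update adds successes to α and failures to β.
Posterior: Beta(α+k, β+n−k) = Beta(5.4+6, 9.9+20) = Beta(11.4, 29.9).
For a single future Bernoulli trial, P(success | data) = α/(α+β) = 0.2760.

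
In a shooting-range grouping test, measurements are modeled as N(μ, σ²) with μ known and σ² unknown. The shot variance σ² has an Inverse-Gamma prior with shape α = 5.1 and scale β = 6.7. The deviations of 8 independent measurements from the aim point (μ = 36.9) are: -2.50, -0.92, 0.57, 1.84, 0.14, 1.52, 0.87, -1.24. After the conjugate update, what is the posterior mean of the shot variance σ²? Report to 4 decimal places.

With known mean μ and an Inverse-Gamma(α, β) prior on σ², the Normal likelihood is conjugate: posterior is Inv-Gamma(α + n/2, β + Σ(xᵢ−μ)²/2).
Σ(xᵢ−μ)² = (-2.50)² + (-0.92)² + (0.57)² + (1.84)² + (0.14)² + (1.52)² + (0.87)² + (-1.24)² = 15.4314.
Posterior: Inv-Gamma(5.1 + 8/2, 6.7 + 15.4314/2) = Inv-Gamma(9.10, 14.41570).
E[σ²|data] = β/(α−1) = 14.41570/8.10 = 1.7797.

1.7797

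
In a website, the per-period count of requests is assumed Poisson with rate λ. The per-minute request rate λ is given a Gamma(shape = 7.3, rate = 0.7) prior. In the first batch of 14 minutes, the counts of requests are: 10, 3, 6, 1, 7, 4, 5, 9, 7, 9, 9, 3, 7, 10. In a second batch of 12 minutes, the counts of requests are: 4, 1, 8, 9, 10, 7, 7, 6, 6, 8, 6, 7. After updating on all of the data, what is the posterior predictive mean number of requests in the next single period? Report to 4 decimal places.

6.6030

With a Gamma(shape α, rate β) prior, the Poisson likelihood is conjugate: the posterior is Gamma(α + ΣXᵢ, β + n).
Batch 1: sum of counts S = 90 over n = 14 minutes.
After batch 1: Gamma(α+S, β+n) = Gamma(7.3+90, 0.7+14) = Gamma(97.3, 14.7).
Batch 2: sum of counts S = 79 over n = 12 minutes.
After batch 2: Gamma(α+S, β+n) = Gamma(97.3+79, 14.7+12) = Gamma(176.3, 26.7).
The predictive distribution for one future period is NegBinom with mean α/β = 6.6030.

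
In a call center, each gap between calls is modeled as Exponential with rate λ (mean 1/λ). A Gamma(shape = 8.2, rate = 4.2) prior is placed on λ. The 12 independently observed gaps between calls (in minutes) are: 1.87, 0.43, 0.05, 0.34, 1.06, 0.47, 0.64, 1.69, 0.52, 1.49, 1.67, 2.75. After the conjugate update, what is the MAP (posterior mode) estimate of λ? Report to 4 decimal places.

1.1176

With a Gamma(shape α, rate β) prior on the exponential rate λ, the posterior after n observations with total T = Σxᵢ is Gamma(α+n, β+T).
Sum of observations T = 12.98 minutes; n = 12.
Posterior: Gamma(8.2+12, 4.2+12.98) = Gamma(20.2, 17.18).
Mode = (α−1)/β = 1.1176.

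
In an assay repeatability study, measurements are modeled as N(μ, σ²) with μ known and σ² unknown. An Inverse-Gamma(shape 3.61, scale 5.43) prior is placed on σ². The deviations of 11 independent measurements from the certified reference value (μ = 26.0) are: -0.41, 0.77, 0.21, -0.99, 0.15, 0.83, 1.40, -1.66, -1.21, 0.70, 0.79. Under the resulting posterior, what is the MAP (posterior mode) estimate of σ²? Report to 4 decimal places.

With known mean μ and an Inverse-Gamma(α, β) prior on σ², the Normal likelihood is conjugate: posterior is Inv-Gamma(α + n/2, β + Σ(xᵢ−μ)²/2).
Σ(xᵢ−μ)² = (-0.41)² + (0.77)² + (0.21)² + (-0.99)² + (0.15)² + (0.83)² + (1.40)² + (-1.66)² + (-1.21)² + (0.70)² + (0.79)² = 9.7904.
Posterior: Inv-Gamma(3.61 + 11/2, 5.43 + 9.7904/2) = Inv-Gamma(9.11, 10.32520).
Mode = β/(α+1) = 10.32520/10.11 = 1.0213.

1.0213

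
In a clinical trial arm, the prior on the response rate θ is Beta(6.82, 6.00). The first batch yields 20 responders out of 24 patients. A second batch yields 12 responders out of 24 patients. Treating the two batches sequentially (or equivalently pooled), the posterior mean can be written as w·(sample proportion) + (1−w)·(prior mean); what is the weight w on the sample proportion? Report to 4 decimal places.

The Beta prior is conjugate to a Binomial/Bernoulli likelihood; the update adds successes to α and failures to β.
Total number of patients: n = 24 + 24 = 48.
Posterior mean = (α₀+k)/(α₀+β₀+n) = [n/(α₀+β₀+n)]·(k/n) + [(α₀+β₀)/(α₀+β₀+n)]·α₀/(α₀+β₀), so only n and the prior enter the weight.
The weight on the data is w = n/(α₀+β₀+n) = 48/(6.82+6.00+48) = 48/60.82 = 0.7892.

0.7892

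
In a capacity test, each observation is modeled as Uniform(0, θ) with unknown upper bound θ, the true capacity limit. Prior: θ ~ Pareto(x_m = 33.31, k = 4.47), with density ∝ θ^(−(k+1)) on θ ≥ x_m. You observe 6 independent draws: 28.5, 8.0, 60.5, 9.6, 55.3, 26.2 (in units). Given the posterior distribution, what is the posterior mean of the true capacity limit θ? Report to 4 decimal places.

A Pareto(scale x_m, shape k) prior on the upper bound θ of Uniform(0, θ) is conjugate: posterior is Pareto(max(x_m, max xᵢ), k + n).
Sample maximum = 60.5; prior scale x_m = 33.31 → posterior scale = max = 60.50.
Posterior shape = 4.47 + 6 = 10.47.
E[θ|data] = k·x_m/(k−1) = 10.47·60.50/9.47 = 66.8886.

66.8886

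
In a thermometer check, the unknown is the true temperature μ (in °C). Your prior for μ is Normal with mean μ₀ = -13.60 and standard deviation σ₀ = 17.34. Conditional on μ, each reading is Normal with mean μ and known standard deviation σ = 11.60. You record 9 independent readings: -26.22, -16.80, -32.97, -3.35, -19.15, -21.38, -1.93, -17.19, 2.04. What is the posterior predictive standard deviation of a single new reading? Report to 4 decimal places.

12.1985

For Normal data with known variance σ², a Normal(μ₀, σ₀²) prior on μ is conjugate. Posterior precision = 1/σ₀² + n/σ²; posterior mean is the precision-weighted average of μ₀ and x̄.
σ₀² = 17.34² = 300.6756, σ² = 11.60² = 134.56; σ² + n·σ₀² = 134.56 + 9·300.6756 = 2840.6404.
Posterior precision = 1/σ₀² + n/σ² = 1/300.6756 + 9/134.56 = (σ² + n·σ₀²)/(σ₀²σ²) = 2840.6404/(300.6756·134.56); posterior variance σₙ² = σ₀²σ²/(σ² + n·σ₀²) = 300.6756·134.56/2840.6404 = 14.242883.
Predictive variance for one new observation = σₙ² + σ² = 300.6756·134.56/2840.6404 + 134.56 = σ²·(σ₀² + 2840.6404)/2840.6404 = 134.56·3141.316/2840.6404 = 148.802883; SD = √(134.56·3141.316/2840.6404) = 12.1985.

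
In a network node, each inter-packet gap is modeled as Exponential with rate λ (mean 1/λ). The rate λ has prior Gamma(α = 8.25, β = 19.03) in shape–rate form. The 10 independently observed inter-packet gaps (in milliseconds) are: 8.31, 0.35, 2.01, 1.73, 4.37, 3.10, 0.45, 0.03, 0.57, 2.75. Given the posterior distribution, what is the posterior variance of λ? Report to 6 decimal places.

With a Gamma(shape α, rate β) prior on the exponential rate λ, the posterior after n observations with total T = Σxᵢ is Gamma(α+n, β+T).
Sum of observations T = 23.67 milliseconds; n = 10.
Posterior: Gamma(8.25+10, 19.03+23.67) = Gamma(18.25, 42.70).
Var = α/β² = 0.010009.

0.010009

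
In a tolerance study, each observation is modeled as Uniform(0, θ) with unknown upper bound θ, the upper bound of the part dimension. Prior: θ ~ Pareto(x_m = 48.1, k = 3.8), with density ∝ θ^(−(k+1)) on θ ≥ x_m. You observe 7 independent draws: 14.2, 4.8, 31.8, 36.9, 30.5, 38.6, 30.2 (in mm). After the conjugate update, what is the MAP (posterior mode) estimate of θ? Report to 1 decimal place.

A Pareto(scale x_m, shape k) prior on the upper bound θ of Uniform(0, θ) is conjugate: posterior is Pareto(max(x_m, max xᵢ), k + n).
Sample maximum = 38.6; prior scale x_m = 48.1 → posterior scale = max = 48.1.
Posterior shape = 3.8 + 7 = 10.8.
The Pareto density is decreasing on [x_m, ∞), so the mode is x_m = 48.1.

48.1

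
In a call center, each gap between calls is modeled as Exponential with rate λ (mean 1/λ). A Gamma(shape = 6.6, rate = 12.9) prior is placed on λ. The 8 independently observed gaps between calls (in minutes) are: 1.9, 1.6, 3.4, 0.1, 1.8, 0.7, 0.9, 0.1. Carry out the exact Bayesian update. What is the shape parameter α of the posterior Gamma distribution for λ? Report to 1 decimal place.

With a Gamma(shape α, rate β) prior on the exponential rate λ, the posterior after n observations with total T = Σxᵢ is Gamma(α+n, β+T).
Sum of observations T = 10.5 minutes; n = 8.
Posterior: Gamma(6.6+8, 12.9+10.5) = Gamma(14.6, 23.4).
Posterior α = 14.6.

14.6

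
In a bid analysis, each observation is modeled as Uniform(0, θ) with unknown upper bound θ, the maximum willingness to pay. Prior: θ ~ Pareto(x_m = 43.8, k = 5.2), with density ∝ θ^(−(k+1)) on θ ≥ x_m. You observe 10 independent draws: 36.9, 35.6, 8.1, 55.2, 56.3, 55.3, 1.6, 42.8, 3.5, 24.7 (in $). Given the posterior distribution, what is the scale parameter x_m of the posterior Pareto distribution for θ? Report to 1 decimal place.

A Pareto(scale x_m, shape k) prior on the upper bound θ of Uniform(0, θ) is conjugate: posterior is Pareto(max(x_m, max xᵢ), k + n).
Sample maximum = 56.3; prior scale x_m = 43.8 → posterior scale = max = 56.3.
Posterior shape = 5.2 + 10 = 15.2.
Posterior scale x_m = 56.3.

56.3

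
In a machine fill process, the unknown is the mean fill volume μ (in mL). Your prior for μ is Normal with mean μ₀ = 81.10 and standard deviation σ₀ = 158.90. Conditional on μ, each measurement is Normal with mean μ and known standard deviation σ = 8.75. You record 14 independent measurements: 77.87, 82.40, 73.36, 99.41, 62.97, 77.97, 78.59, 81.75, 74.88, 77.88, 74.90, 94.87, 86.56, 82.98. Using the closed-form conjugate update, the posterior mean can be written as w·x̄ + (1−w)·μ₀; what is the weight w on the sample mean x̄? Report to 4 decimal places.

0.9998

For Normal data with known variance σ², a Normal(μ₀, σ₀²) prior on μ is conjugate. Posterior precision = 1/σ₀² + n/σ²; posterior mean is the precision-weighted average of μ₀ and x̄.
σ₀² = 158.90² = 25249.21, σ² = 8.75² = 76.5625. Prior precision 1/σ₀² = 1/25249.21; data precision n/σ² = 14/76.5625.
w = (n/σ²)/(1/σ₀² + n/σ²) = n·σ₀²/(σ² + n·σ₀²) = 14·25249.21/(76.5625 + 14·25249.21) = 353488.94/353565.5025 = 0.9998.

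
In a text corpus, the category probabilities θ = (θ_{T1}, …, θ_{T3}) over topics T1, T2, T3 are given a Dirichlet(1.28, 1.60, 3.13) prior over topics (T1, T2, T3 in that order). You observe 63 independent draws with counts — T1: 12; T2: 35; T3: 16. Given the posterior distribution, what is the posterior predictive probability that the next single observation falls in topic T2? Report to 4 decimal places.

The Dirichlet prior is conjugate to the Multinomial likelihood: each posterior αⱼ = prior αⱼ + observed count nⱼ.
Posterior concentration: (13.28, 36.60, 19.13), total = 69.01.
P(next = T2 | data) = α_{T2}/Σα = 0.5304.

0.5304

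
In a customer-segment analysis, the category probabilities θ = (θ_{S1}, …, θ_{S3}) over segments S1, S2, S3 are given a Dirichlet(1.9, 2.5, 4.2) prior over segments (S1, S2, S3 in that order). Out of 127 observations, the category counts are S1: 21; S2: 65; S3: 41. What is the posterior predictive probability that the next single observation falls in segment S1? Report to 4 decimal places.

0.1689

The Dirichlet prior is conjugate to the Multinomial likelihood: each posterior αⱼ = prior αⱼ + observed count nⱼ.
Posterior concentration: (22.9, 67.5, 45.2), total = 135.6.
P(next = S1 | data) = α_{S1}/Σα = 0.1689.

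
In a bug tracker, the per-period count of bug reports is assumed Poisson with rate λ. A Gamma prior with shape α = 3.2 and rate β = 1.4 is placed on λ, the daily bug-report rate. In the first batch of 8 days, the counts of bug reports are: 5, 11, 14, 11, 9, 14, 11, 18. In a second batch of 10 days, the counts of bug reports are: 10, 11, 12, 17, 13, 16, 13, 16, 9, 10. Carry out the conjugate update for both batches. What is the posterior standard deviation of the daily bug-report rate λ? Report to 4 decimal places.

0.7701

With a Gamma(shape α, rate β) prior, the Poisson likelihood is conjugate: the posterior is Gamma(α + ΣXᵢ, β + n).
Batch 1: sum of counts S = 93 over n = 8 days.
After batch 1: Gamma(α+S, β+n) = Gamma(3.2+93, 1.4+8) = Gamma(96.2, 9.4).
Batch 2: sum of counts S = 127 over n = 10 days.
After batch 2: Gamma(α+S, β+n) = Gamma(96.2+127, 9.4+10) = Gamma(223.2, 19.4).
SD = √α/β = √223.2/19.4 = 0.7701.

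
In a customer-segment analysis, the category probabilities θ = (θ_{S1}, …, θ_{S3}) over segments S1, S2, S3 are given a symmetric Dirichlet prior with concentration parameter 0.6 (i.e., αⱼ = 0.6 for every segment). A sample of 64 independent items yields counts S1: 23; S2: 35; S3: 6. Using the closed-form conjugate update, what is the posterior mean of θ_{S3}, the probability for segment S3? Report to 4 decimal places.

0.1003

The Dirichlet prior is conjugate to the Multinomial likelihood: each posterior αⱼ = prior αⱼ + observed count nⱼ.
Posterior concentration: (23.6, 35.6, 6.6), total = 65.8.
E[θ_{S3}|data] = α_{S3}/Σα = 6.6/65.8 = 0.1003.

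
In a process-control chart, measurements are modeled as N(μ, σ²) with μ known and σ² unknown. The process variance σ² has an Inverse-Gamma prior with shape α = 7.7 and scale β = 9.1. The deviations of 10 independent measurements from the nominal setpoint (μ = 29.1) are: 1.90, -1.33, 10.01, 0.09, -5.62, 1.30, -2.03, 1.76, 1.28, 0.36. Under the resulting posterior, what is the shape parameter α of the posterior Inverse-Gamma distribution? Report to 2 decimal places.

12.70

With known mean μ and an Inverse-Gamma(α, β) prior on σ², the Normal likelihood is conjugate: posterior is Inv-Gamma(α + n/2, β + Σ(xᵢ−μ)²/2).
Σ(xᵢ−μ)² = (1.90)² + (-1.33)² + (10.01)² + (0.09)² + (-5.62)² + (1.30)² + (-2.03)² + (1.76)² + (1.28)² + (0.36)² = 147.8480.
Posterior: Inv-Gamma(7.7 + 10/2, 9.1 + 147.8480/2) = Inv-Gamma(12.70, 83.02400).
Posterior α = 12.70.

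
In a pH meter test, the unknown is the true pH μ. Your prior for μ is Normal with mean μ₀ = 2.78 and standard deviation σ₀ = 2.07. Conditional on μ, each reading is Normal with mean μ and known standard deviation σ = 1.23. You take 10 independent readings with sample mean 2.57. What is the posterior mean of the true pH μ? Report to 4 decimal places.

For Normal data with known variance σ², a Normal(μ₀, σ₀²) prior on μ is conjugate. Posterior precision = 1/σ₀² + n/σ²; posterior mean is the precision-weighted average of μ₀ and x̄.
n·x̄ = 10·2.57 = 25.7.
σ₀² = 2.07² = 4.2849, σ² = 1.23² = 1.5129; σ² + n·σ₀² = 1.5129 + 10·4.2849 = 44.3619.
Posterior mean = (μ₀/σ₀² + n·x̄/σ²)/(1/σ₀² + n/σ²) = (σ²·μ₀ + σ₀²·n·x̄)/(σ² + n·σ₀²) = (1.5129·2.78 + 4.2849·25.7)/44.3619 = 114.327792/44.3619 = 2.5772.

2.5772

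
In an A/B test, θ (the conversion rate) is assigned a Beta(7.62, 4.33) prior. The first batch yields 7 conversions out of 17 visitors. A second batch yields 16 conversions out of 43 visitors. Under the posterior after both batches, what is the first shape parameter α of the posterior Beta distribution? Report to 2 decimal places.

30.62

The Beta prior is conjugate to a Binomial/Bernoulli likelihood; the update adds successes to α and failures to β.
After batch 1: Beta(7.62+7, 4.33+10) = Beta(14.62, 14.33).
After batch 2: Beta(14.62+16, 14.33+27) = Beta(30.62, 41.33).
Posterior α = 30.62.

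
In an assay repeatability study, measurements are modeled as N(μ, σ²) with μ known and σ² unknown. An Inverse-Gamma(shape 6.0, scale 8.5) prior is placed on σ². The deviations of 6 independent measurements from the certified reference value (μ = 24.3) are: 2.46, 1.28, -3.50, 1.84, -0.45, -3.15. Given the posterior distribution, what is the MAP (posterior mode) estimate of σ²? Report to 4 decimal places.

With known mean μ and an Inverse-Gamma(α, β) prior on σ², the Normal likelihood is conjugate: posterior is Inv-Gamma(α + n/2, β + Σ(xᵢ−μ)²/2).
Σ(xᵢ−μ)² = (2.46)² + (1.28)² + (-3.50)² + (1.84)² + (-0.45)² + (-3.15)² = 33.4506.
Posterior: Inv-Gamma(6.0 + 6/2, 8.5 + 33.4506/2) = Inv-Gamma(9.00, 25.22530).
Mode = β/(α+1) = 25.22530/10.00 = 2.5225.

2.5225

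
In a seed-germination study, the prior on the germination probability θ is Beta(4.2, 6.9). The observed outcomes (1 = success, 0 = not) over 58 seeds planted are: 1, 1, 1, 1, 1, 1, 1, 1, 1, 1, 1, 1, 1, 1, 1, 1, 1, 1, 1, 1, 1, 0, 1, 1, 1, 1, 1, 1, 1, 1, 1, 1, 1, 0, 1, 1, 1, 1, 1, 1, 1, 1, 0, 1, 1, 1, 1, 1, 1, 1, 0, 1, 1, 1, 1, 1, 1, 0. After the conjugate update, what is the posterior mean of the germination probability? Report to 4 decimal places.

The Beta prior is conjugate to a Binomial/Bernoulli likelihood; the update adds successes to α and failures to β.
Posterior: Beta(α+k, β+n−k) = Beta(4.2+53, 6.9+5) = Beta(57.2, 11.9).
Posterior mean = α/(α+β) = 57.2/69.1 = 0.8278.

0.8278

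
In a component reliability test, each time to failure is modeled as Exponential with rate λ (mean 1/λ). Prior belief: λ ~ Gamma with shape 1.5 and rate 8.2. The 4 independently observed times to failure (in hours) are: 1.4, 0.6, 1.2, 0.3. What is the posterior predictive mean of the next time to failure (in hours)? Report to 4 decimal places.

With a Gamma(shape α, rate β) prior on the exponential rate λ, the posterior after n observations with total T = Σxᵢ is Gamma(α+n, β+T).
Sum of observations T = 3.5 hours; n = 4.
Posterior: Gamma(1.5+4, 8.2+3.5) = Gamma(5.5, 11.7).
The predictive distribution for the next observation is Lomax; its mean is β/(α−1) = 11.7/4.5 = 2.6000.

2.6000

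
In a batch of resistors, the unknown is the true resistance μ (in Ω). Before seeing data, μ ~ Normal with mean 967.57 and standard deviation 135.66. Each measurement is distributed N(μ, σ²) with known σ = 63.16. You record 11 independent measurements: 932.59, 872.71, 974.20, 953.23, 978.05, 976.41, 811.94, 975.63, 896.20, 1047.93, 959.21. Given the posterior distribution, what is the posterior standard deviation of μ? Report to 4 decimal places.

18.8586

For Normal data with known variance σ², a Normal(μ₀, σ₀²) prior on μ is conjugate. Posterior precision = 1/σ₀² + n/σ²; posterior mean is the precision-weighted average of μ₀ and x̄.
σ₀² = 135.66² = 18403.6356, σ² = 63.16² = 3989.1856; σ² + n·σ₀² = 3989.1856 + 11·18403.6356 = 206429.1772.
Posterior precision = 1/σ₀² + n/σ² = 1/18403.6356 + 11/3989.1856 = (σ² + n·σ₀²)/(σ₀²σ²) = 206429.1772/(18403.6356·3989.1856); posterior variance σₙ² = σ₀²σ²/(σ² + n·σ₀²) = 18403.6356·3989.1856/206429.1772 = 355.645065.
Posterior SD = √σₙ² = √(18403.6356·3989.1856/206429.1772) = 18.8586.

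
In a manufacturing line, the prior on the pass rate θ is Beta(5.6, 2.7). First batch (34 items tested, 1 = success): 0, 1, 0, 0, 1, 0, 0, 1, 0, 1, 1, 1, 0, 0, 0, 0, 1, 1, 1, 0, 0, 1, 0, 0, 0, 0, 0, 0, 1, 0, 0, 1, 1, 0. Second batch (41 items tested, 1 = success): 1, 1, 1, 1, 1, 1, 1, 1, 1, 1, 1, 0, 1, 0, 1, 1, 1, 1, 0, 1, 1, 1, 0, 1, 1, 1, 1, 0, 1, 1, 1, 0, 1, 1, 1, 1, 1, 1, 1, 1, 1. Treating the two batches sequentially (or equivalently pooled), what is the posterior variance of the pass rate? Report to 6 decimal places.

The Beta prior is conjugate to a Binomial/Bernoulli likelihood; the update adds successes to α and failures to β.
After batch 1: Beta(5.6+13, 2.7+21) = Beta(18.6, 23.7).
After batch 2: Beta(18.6+35, 23.7+6) = Beta(53.6, 29.7).
Var = αβ/((α+β)²(α+β+1)) = 53.6·29.7/(83.3²·84.3) = 0.002721.

0.002721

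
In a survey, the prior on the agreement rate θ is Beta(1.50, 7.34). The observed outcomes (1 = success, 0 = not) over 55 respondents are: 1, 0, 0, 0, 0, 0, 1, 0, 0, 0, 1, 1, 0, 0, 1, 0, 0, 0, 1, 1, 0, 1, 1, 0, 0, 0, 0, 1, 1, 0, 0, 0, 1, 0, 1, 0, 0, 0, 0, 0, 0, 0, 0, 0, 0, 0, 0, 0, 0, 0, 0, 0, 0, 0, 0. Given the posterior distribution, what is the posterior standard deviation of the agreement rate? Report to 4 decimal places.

0.0520

The Beta prior is conjugate to a Binomial/Bernoulli likelihood; the update adds successes to α and failures to β.
Posterior: Beta(α+k, β+n−k) = Beta(1.50+13, 7.34+42) = Beta(14.50, 49.34).
Var = αβ/((α+β)²(α+β+1)) = 14.50·49.34/(63.84²·64.84) = 0.00270731; SD = √0.00270731 = 0.0520.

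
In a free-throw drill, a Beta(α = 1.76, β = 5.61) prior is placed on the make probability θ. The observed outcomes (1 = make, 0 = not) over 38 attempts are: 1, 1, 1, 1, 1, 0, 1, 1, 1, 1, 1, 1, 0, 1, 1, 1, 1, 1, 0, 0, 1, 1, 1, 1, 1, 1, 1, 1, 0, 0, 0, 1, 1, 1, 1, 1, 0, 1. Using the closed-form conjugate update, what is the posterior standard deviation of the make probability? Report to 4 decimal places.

The Beta prior is conjugate to a Binomial/Bernoulli likelihood; the update adds successes to α and failures to β.
Posterior: Beta(α+k, β+n−k) = Beta(1.76+30, 5.61+8) = Beta(31.76, 13.61).
Var = αβ/((α+β)²(α+β+1)) = 31.76·13.61/(45.37²·46.37) = 0.00452860; SD = √0.00452860 = 0.0673.

0.0673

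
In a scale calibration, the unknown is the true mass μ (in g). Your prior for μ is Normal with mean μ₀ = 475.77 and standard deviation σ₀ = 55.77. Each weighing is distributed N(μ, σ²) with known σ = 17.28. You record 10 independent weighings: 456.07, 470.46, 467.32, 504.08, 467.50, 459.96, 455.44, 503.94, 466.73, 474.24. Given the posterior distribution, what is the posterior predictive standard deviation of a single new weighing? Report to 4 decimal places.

For Normal data with known variance σ², a Normal(μ₀, σ₀²) prior on μ is conjugate. Posterior precision = 1/σ₀² + n/σ²; posterior mean is the precision-weighted average of μ₀ and x̄.
σ₀² = 55.77² = 3110.2929, σ² = 17.28² = 298.5984; σ² + n·σ₀² = 298.5984 + 10·3110.2929 = 31401.5274.
Posterior precision = 1/σ₀² + n/σ² = 1/3110.2929 + 10/298.5984 = (σ² + n·σ₀²)/(σ₀²σ²) = 31401.5274/(3110.2929·298.5984); posterior variance σₙ² = σ₀²σ²/(σ² + n·σ₀²) = 3110.2929·298.5984/31401.5274 = 29.575902.
Predictive variance for one new observation = σₙ² + σ² = 3110.2929·298.5984/31401.5274 + 298.5984 = σ²·(σ₀² + 31401.5274)/31401.5274 = 298.5984·34511.8203/31401.5274 = 328.174302; SD = √(298.5984·34511.8203/31401.5274) = 18.1156.

18.1156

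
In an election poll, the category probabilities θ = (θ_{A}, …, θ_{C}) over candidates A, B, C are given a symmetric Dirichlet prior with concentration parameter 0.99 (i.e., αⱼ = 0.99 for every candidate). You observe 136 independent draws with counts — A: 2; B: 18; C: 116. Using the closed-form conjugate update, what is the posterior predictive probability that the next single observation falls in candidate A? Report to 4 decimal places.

The Dirichlet prior is conjugate to the Multinomial likelihood: each posterior αⱼ = prior αⱼ + observed count nⱼ.
Posterior concentration: (2.99, 18.99, 116.99), total = 138.97.
P(next = A | data) = α_{A}/Σα = 0.0215.

0.0215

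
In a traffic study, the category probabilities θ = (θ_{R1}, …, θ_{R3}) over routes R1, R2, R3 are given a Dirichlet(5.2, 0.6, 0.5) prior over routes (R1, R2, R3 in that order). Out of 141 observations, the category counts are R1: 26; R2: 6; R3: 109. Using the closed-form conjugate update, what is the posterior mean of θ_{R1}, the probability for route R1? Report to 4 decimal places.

The Dirichlet prior is conjugate to the Multinomial likelihood: each posterior αⱼ = prior αⱼ + observed count nⱼ.
Posterior concentration: (31.2, 6.6, 109.5), total = 147.3.
E[θ_{R1}|data] = α_{R1}/Σα = 31.2/147.3 = 0.2118.

0.2118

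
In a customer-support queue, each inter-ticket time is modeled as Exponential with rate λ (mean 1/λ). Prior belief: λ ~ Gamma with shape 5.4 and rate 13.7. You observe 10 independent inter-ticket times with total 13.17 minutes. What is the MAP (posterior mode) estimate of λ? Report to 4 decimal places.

With a Gamma(shape α, rate β) prior on the exponential rate λ, the posterior after n observations with total T = Σxᵢ is Gamma(α+n, β+T).
Posterior: Gamma(5.4+10, 13.7+13.17) = Gamma(15.4, 26.87).
Mode = (α−1)/β = 0.5359.

0.5359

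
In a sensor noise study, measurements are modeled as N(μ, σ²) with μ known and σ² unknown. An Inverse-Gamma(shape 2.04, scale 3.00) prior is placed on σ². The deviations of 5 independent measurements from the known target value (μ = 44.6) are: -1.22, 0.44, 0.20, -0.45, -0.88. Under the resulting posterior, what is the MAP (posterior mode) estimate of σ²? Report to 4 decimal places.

0.7851

With known mean μ and an Inverse-Gamma(α, β) prior on σ², the Normal likelihood is conjugate: posterior is Inv-Gamma(α + n/2, β + Σ(xᵢ−μ)²/2).
Σ(xᵢ−μ)² = (-1.22)² + (0.44)² + (0.20)² + (-0.45)² + (-0.88)² = 2.6989.
Posterior: Inv-Gamma(2.04 + 5/2, 3.00 + 2.6989/2) = Inv-Gamma(4.54, 4.34945).
Mode = β/(α+1) = 4.34945/5.54 = 0.7851.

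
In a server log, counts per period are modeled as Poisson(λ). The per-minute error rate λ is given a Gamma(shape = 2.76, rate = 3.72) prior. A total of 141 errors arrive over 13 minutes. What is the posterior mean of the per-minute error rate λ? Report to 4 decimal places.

8.5981

With a Gamma(shape α, rate β) prior, the Poisson likelihood is conjugate: the posterior is Gamma(α + ΣXᵢ, β + n).
Posterior: Gamma(α+S, β+n) = Gamma(2.76+141, 3.72+13) = Gamma(143.76, 16.72).
Posterior mean = α/β = 143.76/16.72 = 8.5981.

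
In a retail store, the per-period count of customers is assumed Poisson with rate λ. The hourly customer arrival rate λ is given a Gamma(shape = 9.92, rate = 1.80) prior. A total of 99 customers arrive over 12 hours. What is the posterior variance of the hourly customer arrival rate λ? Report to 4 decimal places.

With a Gamma(shape α, rate β) prior, the Poisson likelihood is conjugate: the posterior is Gamma(α + ΣXᵢ, β + n).
Posterior: Gamma(α+S, β+n) = Gamma(9.92+99, 1.80+12) = Gamma(108.92, 13.80).
Var = α/β² = 108.92/13.80² = 0.5719.

0.5719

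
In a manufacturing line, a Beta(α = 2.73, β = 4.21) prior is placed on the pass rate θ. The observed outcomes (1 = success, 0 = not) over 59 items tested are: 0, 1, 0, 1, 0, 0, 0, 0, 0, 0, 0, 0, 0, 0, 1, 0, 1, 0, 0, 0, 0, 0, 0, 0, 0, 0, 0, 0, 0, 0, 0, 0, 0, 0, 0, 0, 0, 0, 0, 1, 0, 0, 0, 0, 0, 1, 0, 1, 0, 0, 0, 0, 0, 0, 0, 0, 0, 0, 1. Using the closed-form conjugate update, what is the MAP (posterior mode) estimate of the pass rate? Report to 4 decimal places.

0.1522

The Beta prior is conjugate to a Binomial/Bernoulli likelihood; the update adds successes to α and failures to β.
Posterior: Beta(α+k, β+n−k) = Beta(2.73+8, 4.21+51) = Beta(10.73, 55.21).
Mode of Beta(a,b) for a,b>1 is (a−1)/(a+b−2) = 9.73/63.94 = 0.1522.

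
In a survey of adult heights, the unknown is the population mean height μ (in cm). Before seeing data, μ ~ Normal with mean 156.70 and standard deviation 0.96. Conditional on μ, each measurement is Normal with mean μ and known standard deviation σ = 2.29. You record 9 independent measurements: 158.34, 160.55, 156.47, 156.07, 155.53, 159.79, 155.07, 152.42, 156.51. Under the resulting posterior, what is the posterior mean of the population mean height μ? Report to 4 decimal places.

For Normal data with known variance σ², a Normal(μ₀, σ₀²) prior on μ is conjugate. Posterior precision = 1/σ₀² + n/σ²; posterior mean is the precision-weighted average of μ₀ and x̄.
Σxᵢ = 158.34 + 160.55 + 156.47 + 156.07 + 155.53 + 159.79 + 155.07 + 152.42 + 156.51 = 1410.75, so n·x̄ = 1410.75.
σ₀² = 0.96² = 0.9216, σ² = 2.29² = 5.2441; σ² + n·σ₀² = 5.2441 + 9·0.9216 = 13.5385.
Posterior mean = (μ₀/σ₀² + n·x̄/σ²)/(1/σ₀² + n/σ²) = (σ²·μ₀ + σ₀²·n·x̄)/(σ² + n·σ₀²) = (5.2441·156.70 + 0.9216·1410.75)/13.5385 = 2121.89767/13.5385 = 156.7306.

156.7306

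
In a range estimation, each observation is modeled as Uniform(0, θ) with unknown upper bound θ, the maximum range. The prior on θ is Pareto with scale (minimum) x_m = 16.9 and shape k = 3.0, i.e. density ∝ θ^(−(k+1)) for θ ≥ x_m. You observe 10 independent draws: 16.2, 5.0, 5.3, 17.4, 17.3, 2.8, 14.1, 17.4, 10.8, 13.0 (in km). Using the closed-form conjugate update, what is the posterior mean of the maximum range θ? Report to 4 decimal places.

A Pareto(scale x_m, shape k) prior on the upper bound θ of Uniform(0, θ) is conjugate: posterior is Pareto(max(x_m, max xᵢ), k + n).
Sample maximum = 17.4; prior scale x_m = 16.9 → posterior scale = max = 17.4.
Posterior shape = 3.0 + 10 = 13.0.
E[θ|data] = k·x_m/(k−1) = 13.0·17.4/12.0 = 18.8500.

18.8500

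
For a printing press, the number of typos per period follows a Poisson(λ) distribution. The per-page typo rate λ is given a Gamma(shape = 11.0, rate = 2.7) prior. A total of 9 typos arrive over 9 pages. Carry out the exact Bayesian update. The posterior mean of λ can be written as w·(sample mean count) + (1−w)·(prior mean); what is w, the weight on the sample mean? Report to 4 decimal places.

With a Gamma(shape α, rate β) prior, the Poisson likelihood is conjugate: the posterior is Gamma(α + ΣXᵢ, β + n).
Posterior mean = (α₀+S)/(β₀+n) = [n/(β₀+n)]·(S/n) + [β₀/(β₀+n)]·(α₀/β₀), so only n and β₀ enter the weight.
Weight on data w = n/(β₀+n) = 9/(2.7+9) = 9/11.7 = 0.7692.

0.7692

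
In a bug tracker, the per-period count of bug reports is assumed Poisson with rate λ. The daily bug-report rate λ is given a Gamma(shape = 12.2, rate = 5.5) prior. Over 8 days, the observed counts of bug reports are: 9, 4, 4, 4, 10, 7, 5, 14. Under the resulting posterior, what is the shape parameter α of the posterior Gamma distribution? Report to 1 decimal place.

69.2

With a Gamma(shape α, rate β) prior, the Poisson likelihood is conjugate: the posterior is Gamma(α + ΣXᵢ, β + n).
Sum of counts S = 57 over n = 8 days.
Posterior: Gamma(α+S, β+n) = Gamma(12.2+57, 5.5+8) = Gamma(69.2, 13.5).
Posterior α = 69.2.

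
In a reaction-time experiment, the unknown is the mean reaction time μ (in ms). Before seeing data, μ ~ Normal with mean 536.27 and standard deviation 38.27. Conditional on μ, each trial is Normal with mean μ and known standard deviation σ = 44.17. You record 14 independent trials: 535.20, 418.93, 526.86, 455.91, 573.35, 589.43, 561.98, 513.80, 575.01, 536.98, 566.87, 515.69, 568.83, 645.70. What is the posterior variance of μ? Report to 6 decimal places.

127.248615

For Normal data with known variance σ², a Normal(μ₀, σ₀²) prior on μ is conjugate. Posterior precision = 1/σ₀² + n/σ²; posterior mean is the precision-weighted average of μ₀ and x̄.
σ₀² = 38.27² = 1464.5929, σ² = 44.17² = 1950.9889; σ² + n·σ₀² = 1950.9889 + 14·1464.5929 = 22455.2895.
Posterior precision = 1/σ₀² + n/σ² = 1/1464.5929 + 14/1950.9889 = (σ² + n·σ₀²)/(σ₀²σ²) = 22455.2895/(1464.5929·1950.9889); posterior variance σₙ² = σ₀²σ²/(σ² + n·σ₀²) = 1464.5929·1950.9889/22455.2895 = 127.248615.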